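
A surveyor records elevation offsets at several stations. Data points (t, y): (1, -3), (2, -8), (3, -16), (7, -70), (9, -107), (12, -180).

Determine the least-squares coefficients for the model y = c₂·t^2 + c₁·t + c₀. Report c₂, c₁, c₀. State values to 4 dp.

From the data, Σt^2·t^2 = 29796, Σt^2·t = 2836, Σt^2 = 288, Σt·t = 288, Σt = 34, Σ1 = 6.
And Σt^2·y = -38196, Σt·y = -3680, Σy = -384.
XᵀX·[c₂, c₁, c₀]ᵀ = Xᵀy becomes [[29796, 2836, 288]; [2836, 288, 34]; [288, 34, 6]]·[c₂, c₁, c₀]ᵀ = [-38196, -3680, -384]ᵀ.
Row-reducing yields c₂ = -9169/9131, c₁ = -28254/9131, c₀ = 15834/9131.

c₂ = -1.0042, c₁ = -3.0943, c₀ = 1.7341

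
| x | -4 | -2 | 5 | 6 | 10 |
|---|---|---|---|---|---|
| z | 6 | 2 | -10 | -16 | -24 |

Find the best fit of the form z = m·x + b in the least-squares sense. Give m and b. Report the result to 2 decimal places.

The normal system MᵀM·[m, b]ᵀ = Mᵀz is [[181, 15]; [15, 5]]·[m, b]ᵀ = [-414, -42]ᵀ.
Determinant 181·5 − 15² = 680.
m = ((-414)·5 − 15·(-42))/680 = -36/17; b = (181·(-42) − 15·(-414))/680 = -174/85.

m = -2.12, b = -2.05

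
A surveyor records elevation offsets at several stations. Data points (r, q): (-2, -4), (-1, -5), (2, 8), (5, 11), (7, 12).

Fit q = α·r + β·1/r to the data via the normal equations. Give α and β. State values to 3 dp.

The normal system XᵀX·[α, β]ᵀ = Xᵀq is [[83, 5]; [5, 3823/2450]]·[α, β]ᵀ = [168, 522/35]ᵀ.
Eliminating β: (3823/2450)·(row 1) − 5·(row 2) gives (256059/2450)·α = (3823/2450)·168 − 5·(522/35) = 32826/175, so α = 153188/85353.
Then β = ((522/35) − 5·(153188/85353))/(3823/2450) = 324940/85353.

α = 1.795, β = 3.807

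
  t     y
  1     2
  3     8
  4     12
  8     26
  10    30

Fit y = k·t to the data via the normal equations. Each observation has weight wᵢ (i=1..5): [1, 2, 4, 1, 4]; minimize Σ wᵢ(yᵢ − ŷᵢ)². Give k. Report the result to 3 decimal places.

With design matrix A, AᵀWA = [[547]] and AᵀWy = [1650]ᵀ.
k = 1650/547 = 3.01645.

k = 3.016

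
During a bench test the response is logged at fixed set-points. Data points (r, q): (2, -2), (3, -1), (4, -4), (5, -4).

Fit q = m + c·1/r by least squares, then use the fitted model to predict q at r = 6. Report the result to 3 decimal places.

q̂ = -3.926

AᵀA·[m, c]ᵀ = Aᵀq reads: 4·m + (77/60)·c = -11;  (77/60)·m + (1669/3600)·c = -47/15.
Determinant 4·(1669/3600) − (77/60)² = 83/400.
m = ((-11)·(1669/3600) − (77/60)·(-47/15))/(83/400) = -3883/747; c = (4·(-47/15) − (77/60)·(-11))/(83/400) = 1900/249.
At r = 6: q̂ = (-3883/747)·(1) + (1900/249)·(1/6) = -2933/747.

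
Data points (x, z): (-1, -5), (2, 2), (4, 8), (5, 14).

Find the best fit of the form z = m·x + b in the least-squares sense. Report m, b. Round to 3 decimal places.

m = 3.024, b = -2.810

Forming MᵀM = [[46, 10]; [10, 4]] and Mᵀz = [111, 19]ᵀ gives MᵀM·[m, b]ᵀ = Mᵀz.
Δ = 46·4 − 10² = 84.
m = (111·4 − 10·19)/84 = 127/42; b = (46·19 − 10·111)/84 = -59/21.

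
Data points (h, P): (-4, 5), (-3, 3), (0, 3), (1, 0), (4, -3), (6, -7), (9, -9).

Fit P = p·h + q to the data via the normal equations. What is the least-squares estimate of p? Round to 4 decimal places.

p = -1.1059

From the data, Σh·h = 159, Σh = 13, Σ1 = 7.
Moment sums: Σh·P = -164, ΣP = -8.
Normal equations: [[159, 13]; [13, 7]]·[p, q]ᵀ = [-164, -8]ᵀ.
Δ = 159·7 − 13² = 944.
p = ((-164)·7 − 13·(-8))/944 = -261/236; q = (159·(-8) − 13·(-164))/944 = 215/236.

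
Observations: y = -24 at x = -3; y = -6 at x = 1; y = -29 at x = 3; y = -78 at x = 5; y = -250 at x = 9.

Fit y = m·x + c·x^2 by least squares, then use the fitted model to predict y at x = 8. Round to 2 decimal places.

ŷ = -198.02

With design matrix A, AᵀA = [[125, 855]; [855, 7349]] and Aᵀy = [-2661, -22683]ᵀ.
Determinant 125·7349 − 855² = 187600.
m = ((-2661)·7349 − 855·(-22683))/187600 = -40431/46900; c = (125·(-22683) − 855·(-2661))/187600 = -28011/9380.
At x = 8: ŷ = (-40431/46900)·(8) + (-28011/9380)·(64) = -2321742/11725.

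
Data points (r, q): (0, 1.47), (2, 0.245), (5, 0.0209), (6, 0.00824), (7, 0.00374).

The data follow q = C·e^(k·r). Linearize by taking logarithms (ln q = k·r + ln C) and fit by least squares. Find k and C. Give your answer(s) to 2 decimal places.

Let Y = ln q. Fitting Y = k·r + ln C by least squares:
Over the data: Σr = 20.0000, Σ(r)² = 114.0000, Σln q = -15.2767, Σr·ln q = -90.0662.
Normal system: [[114.0000, 20.0000]; [20.0000, 5]]·[k, ln C]ᵀ = [-90.0662, -15.2767]ᵀ.
Solving (det = 170.0000): k = -0.85175, ln C = 0.35168, so C = exp(0.35168) = 1.42145.

k = -0.85, C = 1.42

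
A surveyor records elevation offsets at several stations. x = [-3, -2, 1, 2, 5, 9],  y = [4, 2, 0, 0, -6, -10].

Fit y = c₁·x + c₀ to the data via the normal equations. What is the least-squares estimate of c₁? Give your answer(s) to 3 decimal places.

With design matrix A, AᵀA = [[124, 12]; [12, 6]] and Aᵀy = [-136, -10]ᵀ.
Δ = 124·6 − 12² = 600.
c₁ = ((-136)·6 − 12·(-10))/600 = -29/25; c₀ = (124·(-10) − 12·(-136))/600 = 49/75.

c₁ = -1.160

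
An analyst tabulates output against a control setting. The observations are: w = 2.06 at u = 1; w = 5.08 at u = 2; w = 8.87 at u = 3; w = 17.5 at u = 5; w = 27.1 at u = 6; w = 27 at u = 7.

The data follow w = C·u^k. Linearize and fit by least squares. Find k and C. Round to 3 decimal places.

k = 1.371, C = 2.014

With ln wᵢ as the transformed response and ln uᵢ as the regressor:
AᵀA = [[11.2747, 7.1389]; [7.1389, 6]], rhs = [20.4564, 13.9883]ᵀ  (here Σln u = 7.1389, Σ(ln u)² = 11.2747, Σln w = 13.9883, Σln u·ln w = 20.4564).
Slope k = (n·Σln u·ln w − Σln u·Σln w)/(n·Σ(ln u)² − (Σln u)²) = (6·20.4564 − 7.1389·13.9883)/16.6845 = 1.37121; ln C = (Σln w − k·Σln u)/n = 0.69989, so C = exp(0.69989) = 2.01354.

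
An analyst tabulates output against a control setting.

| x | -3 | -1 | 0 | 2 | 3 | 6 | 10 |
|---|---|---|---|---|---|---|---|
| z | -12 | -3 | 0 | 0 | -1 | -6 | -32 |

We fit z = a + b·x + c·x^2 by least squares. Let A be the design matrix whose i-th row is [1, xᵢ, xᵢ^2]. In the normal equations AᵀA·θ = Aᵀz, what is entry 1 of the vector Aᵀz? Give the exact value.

Entry 1 ↔ basis 1, so (Aᵀz)_{1} = Σᵢ zᵢ = (1)·(-12) + (1)·(-3) + (1)·(0) + (1)·(0) + (1)·(-1) + (1)·(-6) + (1)·(-32) = -54.

-54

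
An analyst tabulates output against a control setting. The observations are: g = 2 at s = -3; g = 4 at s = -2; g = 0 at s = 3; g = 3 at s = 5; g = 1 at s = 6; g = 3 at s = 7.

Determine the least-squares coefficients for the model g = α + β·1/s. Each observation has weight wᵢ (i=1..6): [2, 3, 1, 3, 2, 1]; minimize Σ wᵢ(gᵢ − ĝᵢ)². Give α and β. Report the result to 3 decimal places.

With design matrix M, MᵀWM = [[12, -53/70]; [-53/70, 56417/44100]] and MᵀWg = [30, -167/35]ᵀ.
Determinant 12·(56417/44100) − (-53/70)² = 217241/14700.
α = (30·(56417/44100) − (-53/70)·(-167/35))/(217241/14700) = 511064/217241; β = (12·(-167/35) − (-53/70)·30)/(217241/14700) = -507780/217241.

α = 2.353, β = -2.337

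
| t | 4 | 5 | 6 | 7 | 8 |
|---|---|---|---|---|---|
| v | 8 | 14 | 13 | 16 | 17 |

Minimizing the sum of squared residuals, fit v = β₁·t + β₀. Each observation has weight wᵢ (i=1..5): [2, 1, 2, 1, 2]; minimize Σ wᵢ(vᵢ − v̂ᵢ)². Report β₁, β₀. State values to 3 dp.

The normal equations are: 306·β₁ + 48·β₀ = 674;  48·β₁ + 8·β₀ = 106.
Δ = 306·8 − 48² = 144.
β₁ = (674·8 − 48·106)/144 = 19/9; β₀ = (306·106 − 48·674)/144 = 7/12.

β₁ = 2.111, β₀ = 0.583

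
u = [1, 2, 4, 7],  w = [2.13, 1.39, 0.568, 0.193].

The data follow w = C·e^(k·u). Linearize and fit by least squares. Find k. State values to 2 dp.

Let Y = ln w. Fitting Y = k·u + ln C by least squares:
Σu = 14.0000, Σ(u)² = 70.0000, Σln w = -1.1253, Σu·ln w = -12.3633.
Equations: 70.0000·k + 14.0000·ln C = -12.3633;  14.0000·k + 4·ln C = -1.1253.
Solving (det = 84.0000): k = -0.40118, ln C = 1.12282.

k = -0.40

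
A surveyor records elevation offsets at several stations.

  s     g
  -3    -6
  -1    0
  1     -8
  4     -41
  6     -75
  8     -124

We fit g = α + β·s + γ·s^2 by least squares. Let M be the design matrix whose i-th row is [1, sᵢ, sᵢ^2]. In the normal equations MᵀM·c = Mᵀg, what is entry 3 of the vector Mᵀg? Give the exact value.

Entry 3 ↔ basis s^2, so (Mᵀg)_{3} = Σᵢ (s^2)·gᵢ = (9)·(-6) + (1)·(0) + (1)·(-8) + (16)·(-41) + (36)·(-75) + (64)·(-124) = -11354.

-11354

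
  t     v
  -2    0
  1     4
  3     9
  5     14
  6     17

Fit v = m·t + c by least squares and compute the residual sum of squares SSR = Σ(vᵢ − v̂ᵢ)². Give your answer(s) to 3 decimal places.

SSR = 4.267

Normal-equation sums: Σt·t = 75, Σt = 13, Σ1 = 5.
Moment sums: Σt·v = 203, Σv = 44.
Eliminating c: 5·(row 1) − 13·(row 2) gives 206·m = 5·203 − 13·44 = 443, so m = 443/206.
Then c = (44 − 13·(443/206))/5 = 661/206.
Residuals: 225/206, -140/103, -68/103, 4/103, 183/206; SSR = 879/206.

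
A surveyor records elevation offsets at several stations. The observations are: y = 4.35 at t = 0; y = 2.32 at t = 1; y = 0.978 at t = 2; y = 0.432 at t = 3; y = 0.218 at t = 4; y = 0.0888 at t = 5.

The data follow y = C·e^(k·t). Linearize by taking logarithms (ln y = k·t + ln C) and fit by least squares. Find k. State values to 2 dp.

k = -0.78

Let Y = ln y. Fitting Y = k·t + ln C by least squares:
XᵀX = [[55.0000, 15.0000]; [15.0000, 6]], rhs = [-19.9208, -2.4945]ᵀ  (here Σt = 15.0000, Σ(t)² = 55.0000, Σln y = -2.4945, Σt·ln y = -19.9208).
Solving (det = 105.0000): k = -0.78198, ln C = 1.53921.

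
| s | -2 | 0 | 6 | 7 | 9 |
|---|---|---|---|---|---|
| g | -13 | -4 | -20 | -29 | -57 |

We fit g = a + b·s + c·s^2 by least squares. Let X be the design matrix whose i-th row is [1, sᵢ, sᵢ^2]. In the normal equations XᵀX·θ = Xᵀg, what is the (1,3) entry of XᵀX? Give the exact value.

Row 1 ↔ basis 1, column 3 ↔ basis s^2, so (XᵀX)_{1,3} = Σᵢ s^2 = (1)·(4) + (1)·(0) + (1)·(36) + (1)·(49) + (1)·(81) = 170.

170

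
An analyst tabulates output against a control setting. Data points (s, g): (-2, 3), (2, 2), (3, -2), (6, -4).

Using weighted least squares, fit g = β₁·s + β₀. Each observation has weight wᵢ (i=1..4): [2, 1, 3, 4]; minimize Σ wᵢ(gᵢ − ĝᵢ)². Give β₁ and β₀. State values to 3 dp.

β₁ = -0.904, β₀ = 1.404

The normal equations are: 183·β₁ + 31·β₀ = -122;  31·β₁ + 10·β₀ = -14.
(Σwᵢ·s·s = 183, Σwᵢ·s = 31, Σwᵢ·1 = 10, Σwᵢ·s·g = -122, Σwᵢ·g = -14.)
Eliminating β₀: 10·(row 1) − 31·(row 2) gives 869·β₁ = 10·(-122) − 31·(-14) = -786, so β₁ = -786/869.
Then β₀ = ((-14) − 31·(-786/869))/10 = 1220/869.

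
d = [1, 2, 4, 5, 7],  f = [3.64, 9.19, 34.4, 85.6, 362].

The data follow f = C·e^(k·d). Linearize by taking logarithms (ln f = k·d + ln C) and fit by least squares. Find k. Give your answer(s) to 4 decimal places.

k = 0.7583

With ln fᵢ as the transformed response and dᵢ as the regressor:
XᵀX = [[95.0000, 19.0000]; [19.0000, 5]], rhs = [83.3704, 17.3895]ᵀ  (here Σd = 19.0000, Σ(d)² = 95.0000, Σln f = 17.3895, Σd·ln f = 83.3704).
Δ = 95.0000·5 − (19.0000)² = 114.0000; k = (83.3704·5 − 19.0000·17.3895)/114.0000 = 0.75835, ln C = (95.0000·17.3895 − 19.0000·83.3704)/114.0000 = 0.59618.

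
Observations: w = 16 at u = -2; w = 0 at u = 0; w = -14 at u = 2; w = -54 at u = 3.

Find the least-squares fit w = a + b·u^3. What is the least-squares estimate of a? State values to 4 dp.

a = 0.4750

The normal system XᵀX·[a, b]ᵀ = Xᵀw is [[4, 27]; [27, 857]]·[a, b]ᵀ = [-52, -1698]ᵀ.
det = 4·857 − 27² = 2699.
a = ((-52)·857 − 27·(-1698))/2699 = 1282/2699; b = (4·(-1698) − 27·(-52))/2699 = -5388/2699.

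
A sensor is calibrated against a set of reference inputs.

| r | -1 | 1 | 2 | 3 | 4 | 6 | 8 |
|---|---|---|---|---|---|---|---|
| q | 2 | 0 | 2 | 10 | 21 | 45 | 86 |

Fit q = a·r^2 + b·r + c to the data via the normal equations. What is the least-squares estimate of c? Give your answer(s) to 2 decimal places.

From the data, Σr^2·r^2 = 5747, Σr^2·r = 827, Σr^2 = 131, Σr·r = 131, Σr = 23, Σ1 = 7.
Moment sums: Σr^2·q = 7560, Σr·q = 1074, Σq = 166.
MᵀM·[a, b, c]ᵀ = Mᵀq becomes [[5747, 827, 131]; [827, 131, 23]; [131, 23, 7]]·[a, b, c]ᵀ = [7560, 1074, 166]ᵀ.
Inverting the 3×3 Gram matrix, [a, b, c]ᵀ = [10859/7406, -3534/3703, -4367/7406]ᵀ.

c = -0.59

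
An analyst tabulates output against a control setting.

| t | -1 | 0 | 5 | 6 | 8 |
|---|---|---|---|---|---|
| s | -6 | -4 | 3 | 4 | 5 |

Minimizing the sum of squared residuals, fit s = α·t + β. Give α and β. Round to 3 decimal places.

α = 1.271, β = -4.176

Entries of XᵀX: Σt·t = 126, Σt = 18, Σ1 = 5.
Right-hand side: Σt·s = 85, Σs = 2.
So XᵀX·[α, β]ᵀ = Xᵀs: [[126, 18]; [18, 5]]·[α, β]ᵀ = [85, 2]ᵀ.
Eliminating β: 5·(row 1) − 18·(row 2) gives 306·α = 5·85 − 18·2 = 389, so α = 389/306.
Then β = (2 − 18·(389/306))/5 = -71/17.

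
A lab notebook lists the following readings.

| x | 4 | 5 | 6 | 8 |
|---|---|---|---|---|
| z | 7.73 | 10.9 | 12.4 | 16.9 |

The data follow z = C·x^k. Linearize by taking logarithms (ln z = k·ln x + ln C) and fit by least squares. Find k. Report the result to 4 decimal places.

Linearized form: ln z = k·ln x + ln C. From the 4 transformed points,
Σln x = 6.8669, Σ(ln x)² = 12.0466, Σln z = 9.7789, Σln x·ln z = 17.0700.
Equations: 12.0466·k + 6.8669·ln C = 17.0700;  6.8669·k + 4·ln C = 9.7789.
Slope k = (n·Σln x·ln z − Σln x·Σln z)/(n·Σ(ln x)² − (Σln x)²) = (4·17.0700 − 6.8669·9.7789)/1.0316 = 1.09464; ln C = (Σln z − k·Σln x)/n = 0.56551.

k = 1.0946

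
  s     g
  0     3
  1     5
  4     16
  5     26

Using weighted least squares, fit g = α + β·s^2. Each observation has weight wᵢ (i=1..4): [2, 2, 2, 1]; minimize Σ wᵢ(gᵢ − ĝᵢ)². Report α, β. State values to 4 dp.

Setting ∂/∂α … = 0 gives: 7·α + 59·β = 74;  59·α + 1139·β = 1172.
(Σwᵢ·1 = 7, Σwᵢ·s^2 = 59, Σwᵢ·s^2·s^2 = 1139, Σwᵢ·g = 74, Σwᵢ·s^2·g = 1172.)
Eliminating β: 1139·(row 1) − 59·(row 2) gives 4492·α = 1139·74 − 59·1172 = 15138, so α = 7569/2246.
Then β = (1172 − 59·(7569/2246))/1139 = 1919/2246.

α = 3.3700, β = 0.8544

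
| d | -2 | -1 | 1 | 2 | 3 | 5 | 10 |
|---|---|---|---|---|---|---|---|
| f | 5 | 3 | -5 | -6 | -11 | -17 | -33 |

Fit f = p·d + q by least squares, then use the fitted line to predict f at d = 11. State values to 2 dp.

f̂ = -36.18

Compute the Gram sums: Σd·d = 144, Σd = 18, Σ1 = 7.
Moment sums: Σd·f = -478, Σf = -64.
Determinant 144·7 − 18² = 684.
p = ((-478)·7 − 18·(-64))/684 = -1097/342; q = (144·(-64) − 18·(-478))/684 = -17/19.
At d = 11: f̂ = (-1097/342)·(11) + (-17/19)·(1) = -12373/342.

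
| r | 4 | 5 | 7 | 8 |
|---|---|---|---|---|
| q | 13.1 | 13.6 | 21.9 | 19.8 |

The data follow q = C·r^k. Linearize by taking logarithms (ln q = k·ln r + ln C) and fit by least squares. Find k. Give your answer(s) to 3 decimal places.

k = 0.758

Linearized form: ln q = k·ln r + ln C. From the 4 transformed points,
XᵀX = [[12.6227, 7.0211]; [7.0211, 4]], rhs = [19.9817, 11.2549]ᵀ  (here Σln r = 7.0211, Σ(ln r)² = 12.6227, Σln q = 11.2549, Σln r·ln q = 19.9817).
Solving (det = 1.1954): k = 0.75762, ln C = 1.48389.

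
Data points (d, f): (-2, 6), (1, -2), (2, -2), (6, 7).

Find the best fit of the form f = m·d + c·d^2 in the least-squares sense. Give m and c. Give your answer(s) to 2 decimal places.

Sums needed: Σd·d = 45, Σd·d^2 = 217, Σd^2·d^2 = 1329.
Right-hand side: Σd·f = 24, Σd^2·f = 266.
Normal equations: [[45, 217]; [217, 1329]]·[m, c]ᵀ = [24, 266]ᵀ.
det = 45·1329 − 217² = 12716.
m = (24·1329 − 217·266)/12716 = -12913/6358; c = (45·266 − 217·24)/12716 = 3381/6358.

m = -2.03, c = 0.53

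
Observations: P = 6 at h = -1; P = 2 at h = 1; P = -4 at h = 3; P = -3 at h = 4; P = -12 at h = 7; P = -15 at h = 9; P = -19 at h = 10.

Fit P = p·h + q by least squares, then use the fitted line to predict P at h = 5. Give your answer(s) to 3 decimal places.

Forming MᵀM = [[257, 33]; [33, 7]] and MᵀP = [-437, -45]ᵀ gives MᵀM·[p, q]ᵀ = MᵀP.
Δ = 257·7 − 33² = 710.
p = ((-437)·7 − 33·(-45))/710 = -787/355; q = (257·(-45) − 33·(-437))/710 = 1428/355.
At h = 5: P̂ = (-787/355)·(5) + (1428/355)·(1) = -2507/355.

P̂ = -7.062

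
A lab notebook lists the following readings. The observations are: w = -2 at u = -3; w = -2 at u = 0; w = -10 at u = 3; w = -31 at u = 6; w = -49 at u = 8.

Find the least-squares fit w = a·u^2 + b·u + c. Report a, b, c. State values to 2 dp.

With design matrix A, AᵀA = [[5554, 728, 118]; [728, 118, 14]; [118, 14, 5]] and Aᵀw = [-4360, -602, -94]ᵀ.
Inverting the 3×3 Gram matrix, [a, b, c]ᵀ = [-14188/25053, -5161/3579, -11668/8351]ᵀ.

a = -0.57, b = -1.44, c = -1.40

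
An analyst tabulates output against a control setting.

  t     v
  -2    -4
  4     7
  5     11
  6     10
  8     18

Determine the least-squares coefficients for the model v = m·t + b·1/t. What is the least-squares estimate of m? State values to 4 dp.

Sums needed: Σt·t = 145, Σt·1/t = 5, Σ1/t·1/t = 5701/14400.
For Mᵀv: Σt·v = 295, Σ1/t·v = 148/15.
Determinant 145·(5701/14400) − 5² = 93329/2880.
m = (295·(5701/14400) − 5·(148/15))/(93329/2880) = 194279/93329; b = (145·(148/15) − 5·295)/(93329/2880) = -127680/93329.

m = 2.0817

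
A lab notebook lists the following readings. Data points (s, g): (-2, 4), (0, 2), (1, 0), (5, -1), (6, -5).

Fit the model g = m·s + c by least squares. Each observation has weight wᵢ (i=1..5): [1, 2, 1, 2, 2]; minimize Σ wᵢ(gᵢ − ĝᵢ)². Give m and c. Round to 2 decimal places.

m = -0.94, c = 1.97

From the data, Σwᵢ·s·s = 127, Σwᵢ·s = 21, Σwᵢ·1 = 8.
Right-hand side: Σwᵢ·s·g = -78, Σwᵢ·g = -4.
XᵀWX·[m, c]ᵀ = XᵀWg becomes [[127, 21]; [21, 8]]·[m, c]ᵀ = [-78, -4]ᵀ.
Eliminating c: 8·(row 1) − 21·(row 2) gives 575·m = 8·(-78) − 21·(-4) = -540, so m = -108/115.
Then c = ((-4) − 21·(-108/115))/8 = 226/115.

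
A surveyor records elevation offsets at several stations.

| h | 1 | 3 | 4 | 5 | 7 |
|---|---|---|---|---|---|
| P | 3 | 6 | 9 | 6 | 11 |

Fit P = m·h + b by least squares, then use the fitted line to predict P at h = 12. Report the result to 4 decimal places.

The normal equations are: 100·m + 20·b = 164;  20·m + 5·b = 35.
(Σh·h = 100, Σh = 20, Σ1 = 5, Σh·P = 164, ΣP = 35.)
Determinant 100·5 − 20² = 100.
m = (164·5 − 20·35)/100 = 6/5; b = (100·35 − 20·164)/100 = 11/5.
At h = 12: P̂ = (6/5)·(12) + (11/5)·(1) = 83/5.

P̂ = 16.6000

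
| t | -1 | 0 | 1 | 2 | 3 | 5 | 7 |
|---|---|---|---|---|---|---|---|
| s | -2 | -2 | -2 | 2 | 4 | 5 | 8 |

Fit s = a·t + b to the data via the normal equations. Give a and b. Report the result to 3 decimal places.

a = 1.371, b = -1.473

Compute the Gram sums: Σt·t = 89, Σt = 17, Σ1 = 7.
Right-hand side: Σt·s = 97, Σs = 13.
Normal equations: [[89, 17]; [17, 7]]·[a, b]ᵀ = [97, 13]ᵀ.
Δ = 89·7 − 17² = 334.
a = (97·7 − 17·13)/334 = 229/167; b = (89·13 − 17·97)/334 = -246/167.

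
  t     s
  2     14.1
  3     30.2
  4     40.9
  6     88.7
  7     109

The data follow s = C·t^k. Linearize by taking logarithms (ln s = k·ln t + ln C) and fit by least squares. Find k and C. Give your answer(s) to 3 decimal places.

k = 1.623, C = 4.681

Let Y = ln s. Fitting Y = k·ln t + ln C by least squares:
Sums: Σln t = 6.9157, Σ(ln t)² = 10.6062, Σln s = 18.9418, Σln t·ln s = 27.8883.
Normal system: [[10.6062, 6.9157]; [6.9157, 5]]·[k, ln C]ᵀ = [27.8883, 18.9418]ᵀ.
Solving (det = 5.2037): k = 1.62295, ln C = 1.54357, so C = exp(1.54357) = 4.68129.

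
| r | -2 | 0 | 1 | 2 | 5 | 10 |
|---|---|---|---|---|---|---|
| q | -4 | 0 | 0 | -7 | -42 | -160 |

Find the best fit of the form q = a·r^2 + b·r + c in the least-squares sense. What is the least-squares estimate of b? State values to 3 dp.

b = -0.762

Sums needed: Σr^2·r^2 = 10658, Σr^2·r = 1126, Σr^2 = 134, Σr·r = 134, Σr = 16, Σ1 = 6.
For Xᵀq: Σr^2·q = -17094, Σr·q = -1816, Σq = -213.
So XᵀX·[a, b, c]ᵀ = Xᵀq: [[10658, 1126, 134]; [1126, 134, 16]; [134, 16, 6]]·[a, b, c]ᵀ = [-17094, -1816, -213]ᵀ.
Solving the 3×3 system (Gaussian elimination) gives a = -19325/12606, b = -9611/12606, c = 1618/2101.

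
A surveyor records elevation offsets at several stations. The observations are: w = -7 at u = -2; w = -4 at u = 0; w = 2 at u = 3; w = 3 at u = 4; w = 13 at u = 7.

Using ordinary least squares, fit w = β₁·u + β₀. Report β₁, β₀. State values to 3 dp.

The normal system XᵀX·[β₁, β₀]ᵀ = Xᵀw is [[78, 12]; [12, 5]]·[β₁, β₀]ᵀ = [123, 7]ᵀ.
Eliminating β₀: 5·(row 1) − 12·(row 2) gives 246·β₁ = 5·123 − 12·7 = 531, so β₁ = 177/82.
Then β₀ = (7 − 12·(177/82))/5 = -155/41.

β₁ = 2.159, β₀ = -3.780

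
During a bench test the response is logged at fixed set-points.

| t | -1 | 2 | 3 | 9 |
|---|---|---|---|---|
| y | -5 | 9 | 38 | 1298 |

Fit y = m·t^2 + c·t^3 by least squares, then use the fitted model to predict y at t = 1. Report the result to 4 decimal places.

ŷ = 0.2583

From the data, Σt^2·t^2 = 6659, Σt^2·t^3 = 59323, Σt^3·t^3 = 532235.
Moment sums: Σt^2·y = 105511, Σt^3·y = 947345.
So XᵀX·[m, c]ᵀ = Xᵀy: [[6659, 59323]; [59323, 532235]]·[m, c]ᵀ = [105511, 947345]ᵀ.
Determinant 6659·532235 − 59323² = 24934536.
m = (105511·532235 − 59323·947345)/24934536 = -646975/377796; c = (6659·947345 − 59323·105511)/24934536 = 8190217/4155756.
At t = 1: ŷ = (-646975/377796)·(1) + (8190217/4155756)·(1) = 268373/1038939.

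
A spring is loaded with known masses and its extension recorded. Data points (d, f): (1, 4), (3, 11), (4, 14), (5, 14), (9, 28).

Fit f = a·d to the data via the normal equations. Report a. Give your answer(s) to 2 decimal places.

Forming XᵀX = [[132]] and Xᵀf = [415]ᵀ gives XᵀX·[a]ᵀ = Xᵀf.
a = 415/132 = 3.14394.

a = 3.14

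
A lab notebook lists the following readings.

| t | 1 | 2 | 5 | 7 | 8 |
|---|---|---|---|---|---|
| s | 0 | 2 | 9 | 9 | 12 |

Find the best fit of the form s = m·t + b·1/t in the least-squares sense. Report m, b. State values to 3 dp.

m = 1.506, b = -1.465

MᵀM·[m, b]ᵀ = Mᵀs reads: 143·m + 5·b = 208;  5·m + (103961/78400)·b = 391/70.
(Σt·t = 143, Σt·1/t = 5, Σ1/t·1/t = 103961/78400, Σt·s = 208, Σ1/t·s = 391/70.)
Determinant 143·(103961/78400) − 5² = 12906423/78400.
m = (208·(103961/78400) − 5·(391/70))/(12906423/78400) = 6478096/4302141; b = (143·(391/70) − 5·208)/(12906423/78400) = -6304480/4302141.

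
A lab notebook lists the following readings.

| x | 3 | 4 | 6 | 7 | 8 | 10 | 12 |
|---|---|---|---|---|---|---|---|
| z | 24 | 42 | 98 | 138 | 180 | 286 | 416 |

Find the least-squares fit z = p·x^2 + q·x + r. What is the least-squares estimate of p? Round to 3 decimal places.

Sums needed: Σx^2·x^2 = 38866, Σx^2·x = 3890, Σx^2 = 418, Σx·x = 418, Σx = 50, Σ1 = 7.
Moment sums: Σx^2·z = 111202, Σx·z = 11086, Σz = 1184.
Inverting the 3×3 Gram matrix, [p, q, r]ᵀ = [25519/8316, -19963/8316, 6334/2079]ᵀ.

p = 3.069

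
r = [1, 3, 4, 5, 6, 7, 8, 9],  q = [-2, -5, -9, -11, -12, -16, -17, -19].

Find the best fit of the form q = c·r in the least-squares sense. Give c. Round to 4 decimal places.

c = -2.1317

Normal-equation sums: Σr·r = 281.
For Mᵀq: Σr·q = -599.
So MᵀM·[c]ᵀ = Mᵀq: [[281]]·[c]ᵀ = [-599]ᵀ.
Hence c = -599 / 281 ≈ -2.13167.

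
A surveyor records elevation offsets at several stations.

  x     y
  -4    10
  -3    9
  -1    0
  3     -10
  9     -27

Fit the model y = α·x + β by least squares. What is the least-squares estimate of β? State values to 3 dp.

β = -1.291

Compute the Gram sums: Σx·x = 116, Σx = 4, Σ1 = 5.
And Σx·y = -340, Σy = -18.
AᵀA·[α, β]ᵀ = Aᵀy becomes [[116, 4]; [4, 5]]·[α, β]ᵀ = [-340, -18]ᵀ.
det = 116·5 − 4² = 564.
α = ((-340)·5 − 4·(-18))/564 = -407/141; β = (116·(-18) − 4·(-340))/564 = -182/141.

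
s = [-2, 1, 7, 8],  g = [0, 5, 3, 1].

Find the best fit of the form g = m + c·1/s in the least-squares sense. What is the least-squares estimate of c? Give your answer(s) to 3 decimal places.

Compute the Gram sums: Σ1 = 4, Σ1/s = 43/56, Σ1/s·1/s = 4033/3136.
For Mᵀg: Σg = 9, Σ1/s·g = 311/56.
Normal equations: [[4, 43/56]; [43/56, 4033/3136]]·[m, c]ᵀ = [9, 311/56]ᵀ.
Determinant 4·(4033/3136) − (43/56)² = 14283/3136.
m = (9·(4033/3136) − (43/56)·(311/56))/(14283/3136) = 22924/14283; c = (4·(311/56) − (43/56)·9)/(14283/3136) = 47992/14283.

c = 3.360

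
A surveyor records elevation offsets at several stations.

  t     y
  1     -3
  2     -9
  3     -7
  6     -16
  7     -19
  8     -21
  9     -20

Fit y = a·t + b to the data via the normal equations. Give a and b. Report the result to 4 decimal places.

Sums needed: Σt·t = 244, Σt = 36, Σ1 = 7.
Moment sums: Σt·y = -619, Σy = -95.
Eliminating b: 7·(row 1) − 36·(row 2) gives 412·a = 7·(-619) − 36·(-95) = -913, so a = -913/412.
Then b = ((-95) − 36·(-913/412))/7 = -224/103.

a = -2.2160, b = -2.1748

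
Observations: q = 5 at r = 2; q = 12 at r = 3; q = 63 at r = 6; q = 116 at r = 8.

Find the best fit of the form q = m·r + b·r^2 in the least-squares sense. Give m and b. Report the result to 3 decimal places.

m = -1.878, b = 2.050

The normal system AᵀA·[m, b]ᵀ = Aᵀq is [[113, 763]; [763, 5489]]·[m, b]ᵀ = [1352, 9820]ᵀ.
Eliminating b: 5489·(row 1) − 763·(row 2) gives 38088·m = 5489·1352 − 763·9820 = -71532, so m = -1987/1058.
Then b = (9820 − 763·(-1987/1058))/5489 = 2169/1058.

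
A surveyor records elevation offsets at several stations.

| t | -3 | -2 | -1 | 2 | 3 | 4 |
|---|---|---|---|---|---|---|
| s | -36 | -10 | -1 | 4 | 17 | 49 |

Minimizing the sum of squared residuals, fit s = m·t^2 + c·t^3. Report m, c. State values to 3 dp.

From the data, Σt^2·t^2 = 451, Σt^2·t^3 = 1023, Σt^3·t^3 = 5683.
For Xᵀs: Σt^2·s = 588, Σt^3·s = 4680.
XᵀX·[m, c]ᵀ = Xᵀs becomes [[451, 1023]; [1023, 5683]]·[m, c]ᵀ = [588, 4680]ᵀ.
Determinant 451·5683 − 1023² = 1516504.
m = (588·5683 − 1023·4680)/1516504 = -361509/379126; c = (451·4680 − 1023·588)/1516504 = 34299/34466.

m = -0.954, c = 0.995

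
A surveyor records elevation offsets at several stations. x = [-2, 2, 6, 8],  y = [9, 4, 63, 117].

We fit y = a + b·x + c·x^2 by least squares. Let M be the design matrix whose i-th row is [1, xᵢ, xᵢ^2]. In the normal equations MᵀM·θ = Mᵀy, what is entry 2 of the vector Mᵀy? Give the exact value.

Entry 2 ↔ basis x, so (Mᵀy)_{2} = Σᵢ (x)·yᵢ = (-2)·(9) + (2)·(4) + (6)·(63) + (8)·(117) = 1304.

1304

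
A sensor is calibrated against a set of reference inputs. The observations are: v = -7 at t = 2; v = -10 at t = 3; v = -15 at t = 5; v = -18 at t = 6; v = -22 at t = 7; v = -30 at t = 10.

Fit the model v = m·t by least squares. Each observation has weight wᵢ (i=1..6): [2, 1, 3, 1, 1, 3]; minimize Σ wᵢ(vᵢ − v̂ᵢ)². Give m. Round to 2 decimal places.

m = -3.03

The normal equations are: 477·m = -1445.
(Σwᵢ·t·t = 477, Σwᵢ·t·v = -1445.)
Hence m = -1445 / 477 ≈ -3.02935.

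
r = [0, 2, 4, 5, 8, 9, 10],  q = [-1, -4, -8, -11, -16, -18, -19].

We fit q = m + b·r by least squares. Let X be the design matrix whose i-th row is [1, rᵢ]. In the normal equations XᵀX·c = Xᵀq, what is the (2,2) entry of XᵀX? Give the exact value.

Row 2 ↔ basis r, column 2 ↔ basis r, so (XᵀX)_{2,2} = Σᵢ (r)·(r) = (0)·(0) + (2)·(2) + (4)·(4) + (5)·(5) + (8)·(8) + (9)·(9) + (10)·(10) = 290.

290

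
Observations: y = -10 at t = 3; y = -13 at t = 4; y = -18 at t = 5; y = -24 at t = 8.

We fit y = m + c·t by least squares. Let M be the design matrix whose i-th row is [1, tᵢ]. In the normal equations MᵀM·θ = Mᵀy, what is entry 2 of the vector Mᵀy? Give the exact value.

-364

Entry 2 ↔ basis t, so (Mᵀy)_{2} = Σᵢ (t)·yᵢ = (3)·(-10) + (4)·(-13) + (5)·(-18) + (8)·(-24) = -364.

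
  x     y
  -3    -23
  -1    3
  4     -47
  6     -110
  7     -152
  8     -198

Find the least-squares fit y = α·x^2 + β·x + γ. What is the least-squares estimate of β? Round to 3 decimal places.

The normal system MᵀM·[α, β, γ]ᵀ = Mᵀy is [[8131, 1107, 175]; [1107, 175, 21]; [175, 21, 6]]·[α, β, γ]ᵀ = [-25036, -3430, -527]ᵀ.
Solving the 3×3 system (Gaussian elimination) gives α = -295477/94040, β = -29429/94040, γ = 230617/47020.

β = -0.313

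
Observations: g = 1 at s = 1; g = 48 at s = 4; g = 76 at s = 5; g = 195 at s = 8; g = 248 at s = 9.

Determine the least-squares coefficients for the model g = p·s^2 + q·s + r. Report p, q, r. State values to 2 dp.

Normal-equation sums: Σs^2·s^2 = 11539, Σs^2·s = 1431, Σs^2 = 187, Σs·s = 187, Σs = 27, Σ1 = 5.
For Mᵀg: Σs^2·g = 35237, Σs·g = 4365, Σg = 568.
Solving the 3×3 system (Gaussian elimination) gives p = 37389/12316, q = 5715/12316, r = -7528/3079.

p = 3.04, q = 0.46, r = -2.44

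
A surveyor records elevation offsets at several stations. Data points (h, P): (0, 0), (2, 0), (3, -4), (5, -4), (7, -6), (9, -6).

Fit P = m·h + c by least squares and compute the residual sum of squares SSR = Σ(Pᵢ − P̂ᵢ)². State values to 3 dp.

SSR = 6.458

MᵀM·[m, c]ᵀ = MᵀP reads: 168·m + 26·c = -128;  26·m + 6·c = -20.
(Σh·h = 168, Σh = 26, Σ1 = 6, Σh·P = -128, ΣP = -20.)
Determinant 168·6 − 26² = 332.
m = ((-128)·6 − 26·(-20))/332 = -62/83; c = (168·(-20) − 26·(-128))/332 = -8/83.
Residuals: 8/83, 132/83, -138/83, -14/83, -56/83, 68/83; SSR = 536/83.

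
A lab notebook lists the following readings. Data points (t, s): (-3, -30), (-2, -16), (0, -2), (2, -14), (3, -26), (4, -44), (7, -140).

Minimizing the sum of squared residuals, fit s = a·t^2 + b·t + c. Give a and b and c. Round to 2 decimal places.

a = -2.91, b = 0.74, c = -2.24

XᵀX·[a, b, c]ᵀ = Xᵀs reads: 2851·a + 407·b + 91·c = -8188;  407·a + 91·b + 11·c = -1140;  91·a + 11·b + 7·c = -272.
(Σt^2·t^2 = 2851, Σt^2·t = 407, Σt^2 = 91, Σt·t = 91, Σt = 11, Σ1 = 7, Σt^2·s = -8188, Σt·s = -1140, Σs = -272.)
Inverting the 3×3 Gram matrix, [a, b, c]ᵀ = [-7525/2589, 641/863, -5798/2589]ᵀ.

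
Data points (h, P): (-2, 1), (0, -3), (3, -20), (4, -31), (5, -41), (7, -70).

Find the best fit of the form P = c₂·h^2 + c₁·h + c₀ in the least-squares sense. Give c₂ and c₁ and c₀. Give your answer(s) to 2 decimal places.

c₂ = -0.89, c₁ = -3.38, c₀ = -2.46

Forming XᵀX = [[3379, 551, 103]; [551, 103, 17]; [103, 17, 6]] and XᵀP = [-5127, -881, -164]ᵀ gives XᵀX·[c₂, c₁, c₀]ᵀ = XᵀP.
Solving the 3×3 system (Gaussian elimination) gives c₂ = -5657/6348, c₁ = -21461/6348, c₀ = -113/46.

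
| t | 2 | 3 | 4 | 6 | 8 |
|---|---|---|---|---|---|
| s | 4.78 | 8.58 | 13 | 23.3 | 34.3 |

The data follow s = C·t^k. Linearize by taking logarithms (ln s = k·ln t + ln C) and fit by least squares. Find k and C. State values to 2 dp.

Let Y = ln s. Fitting Y = k·ln t + ln C by least squares:
Σln t = 7.0493, Σ(ln t)² = 11.1437, Σln s = 12.9624, Σln t·ln s = 19.9940.
Equations: 11.1437·k + 7.0493·ln C = 19.9940;  7.0493·k + 5·ln C = 12.9624.
Solving (det = 6.0265): k = 1.42610, ln C = 0.58189, so C = exp(0.58189) = 1.78942.

k = 1.43, C = 1.79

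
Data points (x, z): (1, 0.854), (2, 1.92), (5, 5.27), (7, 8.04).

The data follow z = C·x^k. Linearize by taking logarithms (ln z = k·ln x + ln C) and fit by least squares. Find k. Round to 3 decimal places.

k = 1.142

Taking logs, ln z = k·ln x + ln C, so regress ln z on ln x.
AᵀA = [[6.8573, 4.2485]; [4.2485, 4]], rhs = [7.1832, 4.2410]ᵀ  (here Σln x = 4.2485, Σ(ln x)² = 6.8573, Σln z = 4.2410, Σln x·ln z = 7.1832).
Solving (det = 9.3795): k = 1.14239, ln C = -0.15312.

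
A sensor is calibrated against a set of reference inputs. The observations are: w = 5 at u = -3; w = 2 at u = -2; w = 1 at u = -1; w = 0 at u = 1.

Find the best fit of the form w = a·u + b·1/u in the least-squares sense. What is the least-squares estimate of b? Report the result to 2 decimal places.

b = 1.29

Normal-equation sums: Σu·u = 15, Σu·1/u = 4, Σ1/u·1/u = 85/36.
For Mᵀw: Σu·w = -20, Σ1/u·w = -11/3.
Determinant 15·(85/36) − 4² = 233/12.
a = ((-20)·(85/36) − 4·(-11/3))/(233/12) = -1172/699; b = (15·(-11/3) − 4·(-20))/(233/12) = 300/233.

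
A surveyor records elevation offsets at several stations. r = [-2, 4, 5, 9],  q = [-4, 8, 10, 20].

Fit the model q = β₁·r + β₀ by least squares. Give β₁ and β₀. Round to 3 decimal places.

Compute the Gram sums: Σr·r = 126, Σr = 16, Σ1 = 4.
Right-hand side: Σr·q = 270, Σq = 34.
AᵀA·[β₁, β₀]ᵀ = Aᵀq becomes [[126, 16]; [16, 4]]·[β₁, β₀]ᵀ = [270, 34]ᵀ.
Determinant 126·4 − 16² = 248.
β₁ = (270·4 − 16·34)/248 = 67/31; β₀ = (126·34 − 16·270)/248 = -9/62.

β₁ = 2.161, β₀ = -0.145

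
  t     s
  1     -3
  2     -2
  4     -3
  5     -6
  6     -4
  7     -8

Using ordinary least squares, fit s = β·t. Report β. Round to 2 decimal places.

β = -0.98

Entries of MᵀM: Σt·t = 131.
Right-hand side: Σt·s = -129.
Hence β = -129 / 131 ≈ -0.984733.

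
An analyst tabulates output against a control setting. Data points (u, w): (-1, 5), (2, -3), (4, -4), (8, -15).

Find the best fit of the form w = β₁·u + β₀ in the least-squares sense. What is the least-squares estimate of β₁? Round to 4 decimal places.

From the data, Σu·u = 85, Σu = 13, Σ1 = 4.
Right-hand side: Σu·w = -147, Σw = -17.
So MᵀM·[β₁, β₀]ᵀ = Mᵀw: [[85, 13]; [13, 4]]·[β₁, β₀]ᵀ = [-147, -17]ᵀ.
Eliminating β₀: 4·(row 1) − 13·(row 2) gives 171·β₁ = 4·(-147) − 13·(-17) = -367, so β₁ = -367/171.
Then β₀ = ((-17) − 13·(-367/171))/4 = 466/171.

β₁ = -2.1462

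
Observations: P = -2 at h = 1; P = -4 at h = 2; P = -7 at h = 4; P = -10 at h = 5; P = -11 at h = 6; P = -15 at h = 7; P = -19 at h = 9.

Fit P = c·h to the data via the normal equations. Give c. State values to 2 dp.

The normal equations are: 212·c = -430.
Hence c = -430 / 212 ≈ -2.0283.

c = -2.03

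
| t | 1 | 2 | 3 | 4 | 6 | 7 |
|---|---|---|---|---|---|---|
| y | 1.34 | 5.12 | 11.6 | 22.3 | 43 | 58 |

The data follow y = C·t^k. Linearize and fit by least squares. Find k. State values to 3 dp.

Linearized form: ln y = k·ln t + ln C. From the 6 transformed points,
Σln t = 6.9157, Σ(ln t)² = 10.6062, Σln y = 15.3031, Σln t·ln y = 22.7690.
Equations: 10.6062·k + 6.9157·ln C = 22.7690;  6.9157·k + 6·ln C = 15.3031.
Slope k = (n·Σln t·ln y − Σln t·Σln y)/(n·Σ(ln t)² − (Σln t)²) = (6·22.7690 − 6.9157·15.3031)/15.8099 = 1.94704; ln C = (Σln y − k·Σln t)/n = 0.30632.

k = 1.947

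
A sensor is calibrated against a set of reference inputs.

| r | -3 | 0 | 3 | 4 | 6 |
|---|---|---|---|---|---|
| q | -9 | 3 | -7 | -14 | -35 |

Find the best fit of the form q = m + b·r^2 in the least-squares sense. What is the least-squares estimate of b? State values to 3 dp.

b = -1.035

Forming AᵀA = [[5, 70]; [70, 1714]] and Aᵀq = [-62, -1628]ᵀ gives AᵀA·[m, b]ᵀ = Aᵀq.
Δ = 5·1714 − 70² = 3670.
m = ((-62)·1714 − 70·(-1628))/3670 = 3846/1835; b = (5·(-1628) − 70·(-62))/3670 = -380/367.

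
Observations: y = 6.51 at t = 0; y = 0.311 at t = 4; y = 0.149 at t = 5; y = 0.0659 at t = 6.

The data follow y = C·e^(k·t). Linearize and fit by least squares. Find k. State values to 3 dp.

Linearized form: ln y = k·t + ln C. From the 4 transformed points,
Sums: Σt = 15.0000, Σ(t)² = 77.0000, Σln y = -3.9180, Σt·ln y = -30.5086.
Normal system: [[77.0000, 15.0000]; [15.0000, 4]]·[k, ln C]ᵀ = [-30.5086, -3.9180]ᵀ.
Slope k = (n·Σt·ln y − Σt·Σln y)/(n·Σ(t)² − (Σt)²) = (4·-30.5086 − 15.0000·-3.9180)/83.0000 = -0.76221; ln C = (Σln y − k·Σt)/n = 1.87879.

k = -0.762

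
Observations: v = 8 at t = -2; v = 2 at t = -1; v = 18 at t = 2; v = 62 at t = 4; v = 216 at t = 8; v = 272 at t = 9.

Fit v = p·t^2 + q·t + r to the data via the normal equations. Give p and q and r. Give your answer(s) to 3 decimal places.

Entries of AᵀA: Σt^2·t^2 = 10946, Σt^2·t = 1304, Σt^2 = 170, Σt·t = 170, Σt = 20, Σ1 = 6.
For Aᵀv: Σt^2·v = 36954, Σt·v = 4442, Σv = 578.
Solving the 3×3 system (Gaussian elimination) gives p = 101882/33639, q = 91861/33639, r = 15899/11213.

p = 3.029, q = 2.731, r = 1.418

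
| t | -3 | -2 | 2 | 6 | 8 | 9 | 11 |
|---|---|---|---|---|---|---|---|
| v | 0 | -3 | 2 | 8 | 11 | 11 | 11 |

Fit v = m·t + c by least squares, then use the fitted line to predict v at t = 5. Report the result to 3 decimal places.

Sums needed: Σt·t = 319, Σt = 31, Σ1 = 7.
Moment sums: Σt·v = 366, Σv = 40.
Normal equations: [[319, 31]; [31, 7]]·[m, c]ᵀ = [366, 40]ᵀ.
Eliminating c: 7·(row 1) − 31·(row 2) gives 1272·m = 7·366 − 31·40 = 1322, so m = 661/636.
Then c = (40 − 31·(661/636))/7 = 707/636.
At t = 5: v̂ = (661/636)·(5) + (707/636)·(1) = 1003/159.

v̂ = 6.308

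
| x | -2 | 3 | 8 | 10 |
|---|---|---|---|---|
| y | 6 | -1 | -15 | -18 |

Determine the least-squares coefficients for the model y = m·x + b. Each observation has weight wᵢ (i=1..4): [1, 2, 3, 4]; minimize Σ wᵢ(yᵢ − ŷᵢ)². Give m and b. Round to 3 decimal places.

From the data, Σwᵢ·x·x = 614, Σwᵢ·x = 68, Σwᵢ·1 = 10.
Moment sums: Σwᵢ·x·y = -1098, Σwᵢ·y = -113.
AᵀWA·[m, b]ᵀ = AᵀWy becomes [[614, 68]; [68, 10]]·[m, b]ᵀ = [-1098, -113]ᵀ.
Determinant 614·10 − 68² = 1516.
m = ((-1098)·10 − 68·(-113))/1516 = -824/379; b = (614·(-113) − 68·(-1098))/1516 = 2641/758.

m = -2.174, b = 3.484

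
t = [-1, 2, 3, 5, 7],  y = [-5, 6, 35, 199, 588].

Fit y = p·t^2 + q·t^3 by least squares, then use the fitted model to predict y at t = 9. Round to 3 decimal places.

ŷ = 1301.636

XᵀX·[p, q]ᵀ = Xᵀy reads: 3124·p + 20206·q = 34121;  20206·p + 134068·q = 227557.
Eliminating q: 134068·(row 1) − 20206·(row 2) gives 10545996·p = 134068·34121 − 20206·227557 = -23482514, so p = -11741257/5272998.
Then q = (227557 − 20206·(-11741257/5272998))/134068 = 10719571/5272998.
At t = 9: ŷ = (-11741257/5272998)·(81) + (10719571/5272998)·(729) = 1143920907/878833.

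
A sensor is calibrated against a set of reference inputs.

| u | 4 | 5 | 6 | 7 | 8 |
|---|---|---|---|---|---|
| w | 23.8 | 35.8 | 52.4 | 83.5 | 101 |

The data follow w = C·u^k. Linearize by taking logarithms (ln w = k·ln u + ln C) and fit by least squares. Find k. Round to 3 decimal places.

k = 2.163

Let Y = ln w. Fitting Y = k·ln u + ln C by least squares:
Σln u = 8.8128, Σ(ln u)² = 15.8331, Σln w = 19.7465, Σln u·ln w = 35.4532.
Equations: 15.8331·k + 8.8128·ln C = 35.4532;  8.8128·k + 5·ln C = 19.7465.
Δ = 15.8331·5 − (8.8128)² = 1.4995; k = (35.4532·5 − 8.8128·19.7465)/1.4995 = 2.16289, ln C = (15.8331·19.7465 − 8.8128·35.4532)/1.4995 = 0.13707.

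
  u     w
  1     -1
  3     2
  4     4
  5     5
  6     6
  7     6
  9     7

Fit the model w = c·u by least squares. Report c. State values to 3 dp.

c = 0.862

Compute the Gram sums: Σu·u = 217.
For Mᵀw: Σu·w = 187.
Hence c = 187 / 217 ≈ 0.861751.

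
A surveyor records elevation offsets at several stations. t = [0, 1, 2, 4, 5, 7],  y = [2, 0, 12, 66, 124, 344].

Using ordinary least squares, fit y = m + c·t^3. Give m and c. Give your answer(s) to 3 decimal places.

Sums needed: Σ1 = 6, Σt^3 = 541, Σt^3·t^3 = 137435.
Right-hand side: Σy = 548, Σt^3·y = 137812.
Normal equations: [[6, 541]; [541, 137435]]·[m, c]ᵀ = [548, 137812]ᵀ.
Δ = 6·137435 − 541² = 531929.
m = (548·137435 − 541·137812)/531929 = 758088/531929; c = (6·137812 − 541·548)/531929 = 530404/531929.

m = 1.425, c = 0.997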